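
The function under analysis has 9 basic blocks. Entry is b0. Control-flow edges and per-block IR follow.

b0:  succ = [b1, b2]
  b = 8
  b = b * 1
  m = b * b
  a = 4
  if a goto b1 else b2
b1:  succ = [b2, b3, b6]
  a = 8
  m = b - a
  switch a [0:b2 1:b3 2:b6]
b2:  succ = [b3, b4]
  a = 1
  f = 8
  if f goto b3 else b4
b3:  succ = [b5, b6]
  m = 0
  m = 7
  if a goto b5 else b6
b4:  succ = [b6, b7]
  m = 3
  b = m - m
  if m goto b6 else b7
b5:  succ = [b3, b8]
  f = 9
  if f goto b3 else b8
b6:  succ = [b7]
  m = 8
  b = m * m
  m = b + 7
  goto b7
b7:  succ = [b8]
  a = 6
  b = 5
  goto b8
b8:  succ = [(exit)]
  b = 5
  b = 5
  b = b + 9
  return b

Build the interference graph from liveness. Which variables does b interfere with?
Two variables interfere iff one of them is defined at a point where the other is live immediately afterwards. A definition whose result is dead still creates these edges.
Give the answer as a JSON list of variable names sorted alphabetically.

def/use:
  b0: {a,b,m} / ∅
  b1: {a,m} / {b}
  b2: {a,f} / ∅
  b3: {m} / {a}
  b4: {b,m} / ∅
  b5: {f} / ∅
  b6: {b,m} / ∅
  b7: {a,b} / ∅
  b8: {b} / ∅

Live sets:
  b0: in=∅ out={b}
  b1: in={b} out={a}
  b2: in=∅ out={a}
  b3: in={a} out={a}
  b4: in=∅ out=∅
  b5: in={a} out={a}
  b6: in=∅ out=∅
  b7: in=∅ out=∅
  b8: in=∅ out=∅

Conflict graph:
  a — {b,f,m}
  b — {a,m}
  f — {a}
  m — {a,b}

N(b) = ["a", "m"]

Answer: ["a", "m"]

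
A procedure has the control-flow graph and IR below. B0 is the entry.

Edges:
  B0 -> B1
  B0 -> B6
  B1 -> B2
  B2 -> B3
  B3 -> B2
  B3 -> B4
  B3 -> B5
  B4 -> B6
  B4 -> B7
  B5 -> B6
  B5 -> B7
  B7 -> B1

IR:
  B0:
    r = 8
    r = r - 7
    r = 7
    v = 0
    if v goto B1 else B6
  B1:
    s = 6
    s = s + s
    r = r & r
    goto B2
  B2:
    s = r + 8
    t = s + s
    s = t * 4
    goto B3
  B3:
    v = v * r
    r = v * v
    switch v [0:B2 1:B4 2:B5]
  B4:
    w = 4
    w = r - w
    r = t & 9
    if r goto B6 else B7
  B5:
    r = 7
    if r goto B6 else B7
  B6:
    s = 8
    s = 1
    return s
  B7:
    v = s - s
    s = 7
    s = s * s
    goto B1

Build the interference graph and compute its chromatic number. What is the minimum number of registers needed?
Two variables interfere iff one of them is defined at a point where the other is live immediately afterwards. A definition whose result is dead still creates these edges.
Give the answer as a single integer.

Answer: 4

Derivation:
def/use:
  B0: {r,v} / ∅
  B1: {r,s} / {r}
  B2: {s,t} / {r}
  B3: {r,v} / {r,v}
  B4: {r,w} / {r,t}
  B5: {r} / ∅
  B6: {s} / ∅
  B7: {s,v} / {s}

Liveness:
  live B0: ∅→{r,v}
  live B1: {r,v}→{r,v}
  live B2: {r,v}→{r,s,t,v}
  live B3: {r,s,t,v}→{r,s,t,v}
  live B4: {r,s,t}→{r,s}
  live B5: {s}→{r,s}
  live B6: ∅→∅
  live B7: {r,s}→{r,v}

Interfere edges:
  r↔{s,t,v,w}
  s↔{r,t,v,w}
  t↔{r,s,v,w}
  v↔{r,s,t}
  w↔{r,s,t}

Colouring:
  {r,s,t,v} pairwise interfere (4-clique) ⇒ χ ≥ 4
  assign r→c0 s→c1 t→c2 v→c3 w→c3 — no edge inside a register ⇒ χ ≤ 4
  χ = 4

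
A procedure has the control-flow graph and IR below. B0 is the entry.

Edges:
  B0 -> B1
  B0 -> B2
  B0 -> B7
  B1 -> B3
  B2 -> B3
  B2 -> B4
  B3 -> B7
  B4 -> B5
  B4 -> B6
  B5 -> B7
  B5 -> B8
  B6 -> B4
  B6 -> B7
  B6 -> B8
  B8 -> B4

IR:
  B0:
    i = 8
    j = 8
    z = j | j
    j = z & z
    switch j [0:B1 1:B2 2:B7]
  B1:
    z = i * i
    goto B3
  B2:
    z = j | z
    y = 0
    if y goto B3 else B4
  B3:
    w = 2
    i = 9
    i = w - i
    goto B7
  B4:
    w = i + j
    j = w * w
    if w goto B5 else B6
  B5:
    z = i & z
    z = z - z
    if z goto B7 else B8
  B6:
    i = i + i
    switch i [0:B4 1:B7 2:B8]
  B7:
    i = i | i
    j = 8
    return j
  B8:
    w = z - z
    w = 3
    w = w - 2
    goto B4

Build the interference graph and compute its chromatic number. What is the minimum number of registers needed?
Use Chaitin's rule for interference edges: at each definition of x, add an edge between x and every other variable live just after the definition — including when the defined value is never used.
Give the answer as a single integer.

Per-block:
  B0: {i,j,z} / ∅
  B1: {z} / {i}
  B2: {y,z} / {j,z}
  B3: {i,w} / ∅
  B4: {j,w} / {i,j}
  B5: {z} / {i,z}
  B6: {i} / {i}
  B7: {i,j} / {i}
  B8: {w} / {z}

Liveness:
  B0 li=∅ lo={i,j,z}
  B1 li={i} lo=∅
  B2 li={i,j,z} lo={i,j,z}
  B3 li=∅ lo={i}
  B4 li={i,j,z} lo={i,j,z}
  B5 li={i,j,z} lo={i,j,z}
  B6 li={i,j,z} lo={i,j,z}
  B7 li={i} lo=∅
  B8 li={i,j,z} lo={i,j,z}

Interfere edges:
  i↔{j,w,y,z}
  j↔{i,w,y,z}
  w↔{i,j,z}
  y↔{i,j,z}
  z↔{i,j,w,y}

Registers:
  clique {i,j,w,z} ⇒ need ≥ 4
  assign i→R0 j→R1 w→R3 y→R3 z→R2 — no edge inside a register ⇒ χ ≤ 4
  χ = 4

Answer: 4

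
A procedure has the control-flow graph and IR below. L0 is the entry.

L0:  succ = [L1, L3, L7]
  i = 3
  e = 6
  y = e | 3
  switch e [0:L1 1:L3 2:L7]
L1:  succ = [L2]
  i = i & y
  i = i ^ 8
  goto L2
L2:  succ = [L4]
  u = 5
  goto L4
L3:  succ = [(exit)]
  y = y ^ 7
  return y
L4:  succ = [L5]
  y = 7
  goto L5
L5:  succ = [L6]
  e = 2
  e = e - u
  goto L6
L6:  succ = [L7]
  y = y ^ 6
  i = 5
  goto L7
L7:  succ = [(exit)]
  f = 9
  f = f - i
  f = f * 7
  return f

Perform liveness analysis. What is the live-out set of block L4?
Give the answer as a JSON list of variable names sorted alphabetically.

Answer: ["u", "y"]

Working:
Per-block:
  L0 def {e,i,y} use ∅
  L1 def {i} use {i,y}
  L2 def {u} use ∅
  L3 def {y} use {y}
  L4 def {y} use ∅
  L5 def {e} use {u}
  L6 def {i,y} use {y}
  L7 def {f} use {i}

Liveness:
  L0 li=∅ lo={i,y}
  L1 li={i,y} lo=∅
  L2 li=∅ lo={u}
  L3 li={y} lo=∅
  L4 li={u} lo={u,y}
  L5 li={u,y} lo={y}
  L6 li={y} lo={i}
  L7 li={i} lo=∅

live-out(L4) = ["u", "y"]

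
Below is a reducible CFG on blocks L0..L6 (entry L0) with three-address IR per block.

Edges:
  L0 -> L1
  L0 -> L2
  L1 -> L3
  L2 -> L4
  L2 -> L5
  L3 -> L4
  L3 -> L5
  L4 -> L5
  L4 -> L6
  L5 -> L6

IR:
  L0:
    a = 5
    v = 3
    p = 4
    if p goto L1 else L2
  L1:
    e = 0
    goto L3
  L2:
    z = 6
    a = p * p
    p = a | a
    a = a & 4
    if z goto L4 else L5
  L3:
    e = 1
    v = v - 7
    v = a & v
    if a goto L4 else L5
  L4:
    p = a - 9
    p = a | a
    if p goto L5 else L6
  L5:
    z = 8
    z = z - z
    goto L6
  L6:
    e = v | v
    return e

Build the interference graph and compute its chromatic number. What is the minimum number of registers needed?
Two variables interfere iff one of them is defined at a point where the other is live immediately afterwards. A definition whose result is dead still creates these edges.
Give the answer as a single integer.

Answer: 4

Analysis:
def/use:
  L0 def {a,p,v} use ∅
  L1 def {e} use ∅
  L2 def {a,p,z} use {p}
  L3 def {e,v} use {a,v}
  L4 def {p} use {a}
  L5 def {z} use ∅
  L6 def {e} use {v}

Live sets:
  L0: in=∅ out={a,p,v}
  L1: in={a,v} out={a,v}
  L2: in={p,v} out={a,v}
  L3: in={a,v} out={a,v}
  L4: in={a,v} out={v}
  L5: in={v} out={v}
  L6: in={v} out=∅

Conflict graph:
  a↔{e,p,v,z}
  e↔{a,v}
  p↔{a,v,z}
  v↔{a,e,p,z}
  z↔{a,p,v}

Chromatic number:
  clique {a,p,v,z} ⇒ need ≥ 4
  assign a→R0 e→R2 p→R2 v→R1 z→R3 — no edge inside a register ⇒ χ ≤ 4
  χ = 4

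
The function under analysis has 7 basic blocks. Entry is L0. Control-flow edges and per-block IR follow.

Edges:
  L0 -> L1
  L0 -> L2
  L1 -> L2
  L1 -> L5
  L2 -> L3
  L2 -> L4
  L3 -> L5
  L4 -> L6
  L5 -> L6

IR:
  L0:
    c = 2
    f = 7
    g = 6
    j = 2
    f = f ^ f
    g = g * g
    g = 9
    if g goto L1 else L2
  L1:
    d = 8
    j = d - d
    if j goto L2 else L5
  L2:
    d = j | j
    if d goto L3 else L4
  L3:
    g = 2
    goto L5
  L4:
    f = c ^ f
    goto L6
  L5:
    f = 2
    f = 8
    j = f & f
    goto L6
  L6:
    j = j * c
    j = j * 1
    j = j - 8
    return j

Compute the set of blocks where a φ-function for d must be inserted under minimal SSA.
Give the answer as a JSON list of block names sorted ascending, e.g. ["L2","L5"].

idom tree: L1←L0 L2←L0 L3←L2 L4←L2 L5←L0 L6←L0
Dom at joins:
  L2: preds {L0,L1}: {L0} ∩ {L0,L1} = {L0}; idom=L0
  L5: preds {L1,L3}: {L0,L1} ∩ {L0,L2,L3} = {L0}; idom=L0
  L6: preds {L4,L5}: {L0,L2,L4} ∩ {L0,L5} = {L0}; idom=L0

DF derivation:
  L2←L0: walk · to L0
  L2←L1: walk L1 to L0
  L5←L1: walk L1 to L0
  L5←L3: walk L3→L2 to L0
  L6←L4: walk L4→L2 to L0
  L6←L5: walk L5 to L0
  DF(L0)=∅
  DF(L1)={L2,L5}
  DF(L2)={L5,L6}
  DF(L3)={L5}
  DF(L4)={L6}
  DF(L5)={L6}
  DF(L6)=∅

φ for d: defs {L1,L2}
  DF⁺ = {L2,L5,L6}

Answer: ["L2", "L5", "L6"]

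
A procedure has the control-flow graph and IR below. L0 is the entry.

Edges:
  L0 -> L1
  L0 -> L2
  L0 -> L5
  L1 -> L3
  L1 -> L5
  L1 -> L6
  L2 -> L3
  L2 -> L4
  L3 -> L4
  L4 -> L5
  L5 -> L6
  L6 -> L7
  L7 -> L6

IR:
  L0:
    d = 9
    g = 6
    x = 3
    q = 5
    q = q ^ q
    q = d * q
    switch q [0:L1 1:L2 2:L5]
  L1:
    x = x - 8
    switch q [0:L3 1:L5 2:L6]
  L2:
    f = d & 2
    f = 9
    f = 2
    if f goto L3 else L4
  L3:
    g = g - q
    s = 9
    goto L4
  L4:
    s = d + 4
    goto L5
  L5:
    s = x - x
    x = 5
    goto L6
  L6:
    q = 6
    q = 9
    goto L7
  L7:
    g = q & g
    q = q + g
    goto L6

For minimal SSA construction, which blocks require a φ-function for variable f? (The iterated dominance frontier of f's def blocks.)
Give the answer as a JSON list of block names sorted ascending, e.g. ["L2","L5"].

idom tree: L1←L0 L2←L0 L3←L0 L4←L0 L5←L0 L6←L0 L7←L6
Join-block Dom:
  L3: preds {L1,L2}: {L0,L1} ∩ {L0,L2} = {L0}; idom=L0
  L4: preds {L2,L3}: {L0,L2} ∩ {L0,L3} = {L0}; idom=L0
  L5: preds {L0,L1,L4}: {L0} ∩ {L0,L1} ∩ {L0,L4} = {L0}; idom=L0
  L6: preds {L1,L5,L7}: {L0,L1} ∩ {L0,L5} ∩ {L0,L6,L7} = {L0}; idom=L0

Frontier:
  join L3 pred L1: L1 stop@L0
  join L3 pred L2: L2 stop@L0
  join L4 pred L2: L2 stop@L0
  join L4 pred L3: L3 stop@L0
  join L5 pred L0: · stop@L0
  join L5 pred L1: L1 stop@L0
  join L5 pred L4: L4 stop@L0
  join L6 pred L1: L1 stop@L0
  join L6 pred L5: L5 stop@L0
  join L6 pred L7: L7→L6 stop@L0
  DF(L0)=∅
  DF(L1)={L3,L5,L6}
  DF(L2)={L3,L4}
  DF(L3)={L4}
  DF(L4)={L5}
  DF(L5)={L6}
  DF(L6)={L6}
  DF(L7)={L6}

φ for f: defs {L2}
  DF⁺ = {L3,L4,L5,L6}

Answer: ["L3", "L4", "L5", "L6"]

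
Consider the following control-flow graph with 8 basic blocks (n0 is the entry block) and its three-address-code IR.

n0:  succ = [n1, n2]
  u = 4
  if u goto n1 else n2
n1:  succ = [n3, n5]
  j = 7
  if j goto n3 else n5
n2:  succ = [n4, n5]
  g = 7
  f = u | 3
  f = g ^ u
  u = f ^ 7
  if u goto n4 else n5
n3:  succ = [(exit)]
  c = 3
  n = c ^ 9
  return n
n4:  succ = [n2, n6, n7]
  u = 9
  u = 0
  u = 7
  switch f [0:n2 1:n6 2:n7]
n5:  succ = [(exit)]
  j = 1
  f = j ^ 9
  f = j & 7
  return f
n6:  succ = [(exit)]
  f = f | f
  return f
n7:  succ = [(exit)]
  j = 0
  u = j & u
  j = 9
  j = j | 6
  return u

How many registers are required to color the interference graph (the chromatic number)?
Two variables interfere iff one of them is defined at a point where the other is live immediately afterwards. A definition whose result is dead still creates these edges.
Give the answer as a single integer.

Answer: 3

Analysis:
def/use:
  n0 def {u} use ∅
  n1 def {j} use ∅
  n2 def {f,g,u} use {u}
  n3 def {c,n} use ∅
  n4 def {u} use {f}
  n5 def {f,j} use ∅
  n6 def {f} use {f}
  n7 def {j,u} use {u}

Backward fixpoint:
  n0: in=∅ out={u}
  n1: in=∅ out=∅
  n2: in={u} out={f}
  n3: in=∅ out=∅
  n4: in={f} out={f,u}
  n5: in=∅ out=∅
  n6: in={f} out=∅
  n7: in={u} out=∅

Interfere edges:
  c — ∅
  f — {g,j,u}
  g — {f,u}
  j — {f,u}
  n — ∅
  u — {f,g,j}

Registers:
  lower bound: {f,g,u} mutually conflict ⇒ χ ≥ 3
  assign c→c0 f→c0 g→c2 j→c2 n→c0 u→c1 — no edge inside a register ⇒ χ ≤ 3
  χ = 3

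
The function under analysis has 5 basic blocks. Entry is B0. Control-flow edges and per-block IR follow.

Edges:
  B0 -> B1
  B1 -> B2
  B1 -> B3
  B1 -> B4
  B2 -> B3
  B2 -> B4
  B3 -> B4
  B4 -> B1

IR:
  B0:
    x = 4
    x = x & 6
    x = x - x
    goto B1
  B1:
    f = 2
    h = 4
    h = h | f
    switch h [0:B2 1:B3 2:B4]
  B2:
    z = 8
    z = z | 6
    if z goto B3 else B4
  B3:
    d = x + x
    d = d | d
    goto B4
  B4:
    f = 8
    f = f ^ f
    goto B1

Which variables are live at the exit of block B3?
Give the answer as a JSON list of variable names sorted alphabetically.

Per-block:
  B0 def {x} use ∅
  B1 def {f,h} use ∅
  B2 def {z} use ∅
  B3 def {d} use {x}
  B4 def {f} use ∅

Liveness:
  live B0: ∅→{x}
  live B1: {x}→{x}
  live B2: {x}→{x}
  live B3: {x}→{x}
  live B4: {x}→{x}

live-out(B3) = ["x"]

Answer: ["x"]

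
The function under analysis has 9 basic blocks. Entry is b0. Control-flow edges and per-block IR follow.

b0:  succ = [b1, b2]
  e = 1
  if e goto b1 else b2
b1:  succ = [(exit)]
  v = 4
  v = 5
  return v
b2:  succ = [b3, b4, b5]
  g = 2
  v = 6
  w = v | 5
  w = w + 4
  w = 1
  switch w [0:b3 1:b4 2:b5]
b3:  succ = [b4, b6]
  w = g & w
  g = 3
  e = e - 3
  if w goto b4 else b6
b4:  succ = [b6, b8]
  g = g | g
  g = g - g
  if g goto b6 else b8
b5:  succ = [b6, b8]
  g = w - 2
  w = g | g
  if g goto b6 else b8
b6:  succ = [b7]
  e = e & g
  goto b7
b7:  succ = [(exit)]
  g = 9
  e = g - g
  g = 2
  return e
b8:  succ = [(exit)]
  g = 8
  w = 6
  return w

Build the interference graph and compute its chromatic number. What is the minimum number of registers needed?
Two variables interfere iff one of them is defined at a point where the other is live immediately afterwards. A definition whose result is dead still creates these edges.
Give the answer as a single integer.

Per-block:
  b0: def={e} ue=∅
  b1: def={v} ue=∅
  b2: def={g,v,w} ue=∅
  b3: def={e,g,w} ue={e,g,w}
  b4: def={g} ue={g}
  b5: def={g,w} ue={w}
  b6: def={e} ue={e,g}
  b7: def={e,g} ue=∅
  b8: def={g,w} ue=∅

Liveness:
  b0: in=∅ out={e}
  b1: in=∅ out=∅
  b2: in={e} out={e,g,w}
  b3: in={e,g,w} out={e,g}
  b4: in={e,g} out={e,g}
  b5: in={e,w} out={e,g}
  b6: in={e,g} out=∅
  b7: in=∅ out=∅
  b8: in=∅ out=∅

Interference:
  e: {g,v,w}
  g: {e,v,w}
  v: {e,g}
  w: {e,g}

Registers:
  lower bound: {e,g,v} mutually conflict ⇒ χ ≥ 3
  3-colouring: R0={e}  R1={g}  R2={v,w}
  χ = 3

Answer: 3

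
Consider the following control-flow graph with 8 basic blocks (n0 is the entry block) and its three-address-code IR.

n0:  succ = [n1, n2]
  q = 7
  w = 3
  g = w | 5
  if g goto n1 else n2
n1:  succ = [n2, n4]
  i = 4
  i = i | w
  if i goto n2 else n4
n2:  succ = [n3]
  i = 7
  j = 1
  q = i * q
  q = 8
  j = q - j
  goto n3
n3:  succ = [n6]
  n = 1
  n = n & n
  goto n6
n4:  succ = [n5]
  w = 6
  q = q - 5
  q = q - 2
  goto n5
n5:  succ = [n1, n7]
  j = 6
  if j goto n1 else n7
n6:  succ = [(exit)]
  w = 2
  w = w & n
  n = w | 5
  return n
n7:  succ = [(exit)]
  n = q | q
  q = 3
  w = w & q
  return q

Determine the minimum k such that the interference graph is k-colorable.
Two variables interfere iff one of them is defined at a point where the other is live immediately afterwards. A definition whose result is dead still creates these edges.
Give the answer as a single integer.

Answer: 4

Analysis:
Per-block:
  n0: {g,q,w} / ∅
  n1: {i} / {w}
  n2: {i,j,q} / {q}
  n3: {n} / ∅
  n4: {q,w} / {q}
  n5: {j} / ∅
  n6: {n,w} / {n}
  n7: {n,q,w} / {q,w}

Live sets:
  n0 li=∅ lo={q,w}
  n1 li={q,w} lo={q}
  n2 li={q} lo=∅
  n3 li=∅ lo={n}
  n4 li={q} lo={q,w}
  n5 li={q,w} lo={q,w}
  n6 li={n} lo=∅
  n7 li={q,w} lo=∅

Interfere edges:
  g↔{q,w}
  i↔{j,q,w}
  j↔{i,q,w}
  n↔{w}
  q↔{g,i,j,w}
  w↔{g,i,j,n,q}

Chromatic number:
  {i,j,q,w} pairwise interfere (4-clique) ⇒ χ ≥ 4
  assign g→r2 i→r2 j→r3 n→r1 q→r1 w→r0 — no edge inside a register ⇒ χ ≤ 4
  χ = 4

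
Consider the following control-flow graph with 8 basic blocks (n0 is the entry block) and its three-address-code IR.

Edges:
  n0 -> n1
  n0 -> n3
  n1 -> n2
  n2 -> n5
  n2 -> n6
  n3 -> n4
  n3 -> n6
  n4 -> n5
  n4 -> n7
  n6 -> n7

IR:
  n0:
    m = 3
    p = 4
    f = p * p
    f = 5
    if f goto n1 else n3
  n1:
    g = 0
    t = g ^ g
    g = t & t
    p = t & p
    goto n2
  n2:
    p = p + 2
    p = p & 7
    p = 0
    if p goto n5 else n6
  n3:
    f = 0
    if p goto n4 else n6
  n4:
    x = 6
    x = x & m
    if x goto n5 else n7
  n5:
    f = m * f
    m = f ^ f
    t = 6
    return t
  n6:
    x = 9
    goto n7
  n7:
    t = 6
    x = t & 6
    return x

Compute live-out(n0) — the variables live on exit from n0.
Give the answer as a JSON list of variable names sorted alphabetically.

Answer: ["f", "m", "p"]

Analysis:
Per-block:
  n0: def={f,m,p} ue=∅
  n1: def={g,p,t} ue={p}
  n2: def={p} ue={p}
  n3: def={f} ue={p}
  n4: def={x} ue={m}
  n5: def={f,m,t} ue={f,m}
  n6: def={x} ue=∅
  n7: def={t,x} ue=∅

Liveness:
  live n0: ∅→{f,m,p}
  live n1: {f,m,p}→{f,m,p}
  live n2: {f,m,p}→{f,m}
  live n3: {m,p}→{f,m}
  live n4: {f,m}→{f,m}
  live n5: {f,m}→∅
  live n6: ∅→∅
  live n7: ∅→∅

live-out(n0) = ["f", "m", "p"]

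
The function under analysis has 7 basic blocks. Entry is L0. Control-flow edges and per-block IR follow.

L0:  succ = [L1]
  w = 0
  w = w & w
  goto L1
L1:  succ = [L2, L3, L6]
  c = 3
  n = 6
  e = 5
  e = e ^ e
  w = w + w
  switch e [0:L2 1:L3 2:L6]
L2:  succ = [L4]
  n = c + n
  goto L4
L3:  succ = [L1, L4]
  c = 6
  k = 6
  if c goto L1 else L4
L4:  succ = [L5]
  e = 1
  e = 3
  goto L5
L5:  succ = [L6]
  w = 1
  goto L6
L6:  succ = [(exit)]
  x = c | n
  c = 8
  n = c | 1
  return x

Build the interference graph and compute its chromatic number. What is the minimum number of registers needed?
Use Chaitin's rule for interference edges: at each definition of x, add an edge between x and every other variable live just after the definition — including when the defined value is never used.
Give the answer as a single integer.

Answer: 4

Working:
def/use:
  L0 def {w} use ∅
  L1 def {c,e,n,w} use {w}
  L2 def {n} use {c,n}
  L3 def {c,k} use ∅
  L4 def {e} use ∅
  L5 def {w} use ∅
  L6 def {c,n,x} use {c,n}

Backward fixpoint:
  L0: in=∅ out={w}
  L1: in={w} out={c,n,w}
  L2: in={c,n} out={c,n}
  L3: in={n,w} out={c,n,w}
  L4: in={c,n} out={c,n}
  L5: in={c,n} out={c,n}
  L6: in={c,n} out=∅

Interfere edges:
  c↔{e,k,n,w,x}
  e↔{c,n,w}
  k↔{c,n,w}
  n↔{c,e,k,w,x}
  w↔{c,e,k,n}
  x↔{c,n}

Registers:
  {c,e,n,w} pairwise interfere (4-clique) ⇒ χ ≥ 4
  4-colouring: r0={c}  r1={n}  r2={w,x}  r3={e,k}
  χ = 4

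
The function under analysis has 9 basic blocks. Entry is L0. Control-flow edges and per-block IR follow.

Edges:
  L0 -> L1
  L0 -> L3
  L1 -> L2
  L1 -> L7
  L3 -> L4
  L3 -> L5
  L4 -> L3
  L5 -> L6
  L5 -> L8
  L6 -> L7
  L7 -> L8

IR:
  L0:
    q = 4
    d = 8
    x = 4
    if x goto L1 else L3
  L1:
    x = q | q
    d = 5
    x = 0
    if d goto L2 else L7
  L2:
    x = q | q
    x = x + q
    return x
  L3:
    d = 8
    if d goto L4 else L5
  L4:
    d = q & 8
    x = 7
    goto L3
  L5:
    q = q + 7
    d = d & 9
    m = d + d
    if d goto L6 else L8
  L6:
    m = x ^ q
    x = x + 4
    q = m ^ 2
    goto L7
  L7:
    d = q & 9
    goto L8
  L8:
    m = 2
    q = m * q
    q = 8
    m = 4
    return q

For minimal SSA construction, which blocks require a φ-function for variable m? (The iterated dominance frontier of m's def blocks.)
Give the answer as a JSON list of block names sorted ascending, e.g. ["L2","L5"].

Answer: ["L7", "L8"]

Analysis:
idom tree: L1←L0 L2←L1 L3←L0 L4←L3 L5←L3 L6←L5 L7←L0 L8←L0
Dom at joins:
  L3: preds {L0,L4}: {L0} ∩ {L0,L3,L4} = {L0}; idom=L0
  L7: preds {L1,L6}: {L0,L1} ∩ {L0,L3,L5,L6} = {L0}; idom=L0
  L8: preds {L5,L7}: {L0,L3,L5} ∩ {L0,L7} = {L0}; idom=L0

DF walk-up:
  join L3 pred L0: · stop@L0
  join L3 pred L4: L4→L3 stop@L0
  join L7 pred L1: L1 stop@L0
  join L7 pred L6: L6→L5→L3 stop@L0
  join L8 pred L5: L5→L3 stop@L0
  join L8 pred L7: L7 stop@L0
  L0: DF=∅
  L1: DF={L7}
  L2: DF=∅
  L3: DF={L3,L7,L8}
  L4: DF={L3}
  L5: DF={L7,L8}
  L6: DF={L7}
  L7: DF={L8}
  L8: DF=∅

φ for m: defs {L5,L6,L8}
  DF⁺ = {L7,L8}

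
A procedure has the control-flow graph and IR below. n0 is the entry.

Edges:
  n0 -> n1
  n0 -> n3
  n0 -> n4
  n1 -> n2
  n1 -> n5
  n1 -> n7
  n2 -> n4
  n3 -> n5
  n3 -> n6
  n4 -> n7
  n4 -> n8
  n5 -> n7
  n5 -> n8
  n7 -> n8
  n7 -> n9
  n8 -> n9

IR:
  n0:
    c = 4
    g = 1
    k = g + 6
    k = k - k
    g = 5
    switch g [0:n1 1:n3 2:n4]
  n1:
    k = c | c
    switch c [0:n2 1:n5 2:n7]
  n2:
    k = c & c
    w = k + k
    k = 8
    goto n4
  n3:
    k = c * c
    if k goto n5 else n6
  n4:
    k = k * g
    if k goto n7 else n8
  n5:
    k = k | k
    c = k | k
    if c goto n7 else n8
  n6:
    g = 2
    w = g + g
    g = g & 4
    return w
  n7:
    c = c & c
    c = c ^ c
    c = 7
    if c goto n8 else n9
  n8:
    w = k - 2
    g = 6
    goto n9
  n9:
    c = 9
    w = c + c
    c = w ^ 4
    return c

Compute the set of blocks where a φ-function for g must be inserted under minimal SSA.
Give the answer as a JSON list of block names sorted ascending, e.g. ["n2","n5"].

Answer: ["n9"]

Analysis:
idom tree: n1←n0 n2←n1 n3←n0 n4←n0 n5←n0 n6←n3 n7←n0 n8←n0 n9←n0
Dom∩ at merges:
  n4: preds {n0,n2}: {n0} ∩ {n0,n1,n2} = {n0}; idom=n0
  n5: preds {n1,n3}: {n0,n1} ∩ {n0,n3} = {n0}; idom=n0
  n7: preds {n1,n4,n5}: {n0,n1} ∩ {n0,n4} ∩ {n0,n5} = {n0}; idom=n0
  n8: preds {n4,n5,n7}: {n0,n4} ∩ {n0,n5} ∩ {n0,n7} = {n0}; idom=n0
  n9: preds {n7,n8}: {n0,n7} ∩ {n0,n8} = {n0}; idom=n0

Frontier:
  n4←n0: walk · to n0
  n4←n2: walk n2→n1 to n0
  n5←n1: walk n1 to n0
  n5←n3: walk n3 to n0
  n7←n1: walk n1 to n0
  n7←n4: walk n4 to n0
  n7←n5: walk n5 to n0
  n8←n4: walk n4 to n0
  n8←n5: walk n5 to n0
  n8←n7: walk n7 to n0
  n9←n7: walk n7 to n0
  n9←n8: walk n8 to n0
  DF(n0)=∅
  DF(n1)={n4,n5,n7}
  DF(n2)={n4}
  DF(n3)={n5}
  DF(n4)={n7,n8}
  DF(n5)={n7,n8}
  DF(n6)=∅
  DF(n7)={n8,n9}
  DF(n8)={n9}
  DF(n9)=∅

φ for g: defs {n0,n6,n8}
  DF⁺ = {n9}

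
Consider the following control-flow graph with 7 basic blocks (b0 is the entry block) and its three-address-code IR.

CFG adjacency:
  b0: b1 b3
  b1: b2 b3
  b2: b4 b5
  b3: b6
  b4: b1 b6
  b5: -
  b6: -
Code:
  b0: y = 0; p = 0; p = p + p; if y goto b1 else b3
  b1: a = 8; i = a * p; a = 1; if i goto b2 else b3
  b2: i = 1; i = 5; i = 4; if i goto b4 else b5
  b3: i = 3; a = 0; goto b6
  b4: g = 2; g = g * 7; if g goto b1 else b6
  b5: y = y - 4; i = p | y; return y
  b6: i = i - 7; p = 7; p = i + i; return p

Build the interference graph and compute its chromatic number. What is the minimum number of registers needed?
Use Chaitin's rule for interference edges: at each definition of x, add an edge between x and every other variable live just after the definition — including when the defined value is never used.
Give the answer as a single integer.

Block summaries:
  b0: def={p,y} ue=∅
  b1: def={a,i} ue={p}
  b2: def={i} ue=∅
  b3: def={a,i} ue=∅
  b4: def={g} ue=∅
  b5: def={i,y} ue={p,y}
  b6: def={i,p} ue={i}

Backward fixpoint:
  b0 li=∅ lo={p,y}
  b1 li={p,y} lo={p,y}
  b2 li={p,y} lo={i,p,y}
  b3 li=∅ lo={i}
  b4 li={i,p,y} lo={i,p,y}
  b5 li={p,y} lo=∅
  b6 li={i} lo=∅

Interfere edges:
  a: {i,p,y}
  g: {i,p,y}
  i: {a,g,p,y}
  p: {a,g,i,y}
  y: {a,g,i,p}

Colouring:
  lower bound: {a,i,p,y} mutually conflict ⇒ χ ≥ 4
  4-colouring: c0={i}  c1={p}  c2={y}  c3={a,g}
  χ = 4

Answer: 4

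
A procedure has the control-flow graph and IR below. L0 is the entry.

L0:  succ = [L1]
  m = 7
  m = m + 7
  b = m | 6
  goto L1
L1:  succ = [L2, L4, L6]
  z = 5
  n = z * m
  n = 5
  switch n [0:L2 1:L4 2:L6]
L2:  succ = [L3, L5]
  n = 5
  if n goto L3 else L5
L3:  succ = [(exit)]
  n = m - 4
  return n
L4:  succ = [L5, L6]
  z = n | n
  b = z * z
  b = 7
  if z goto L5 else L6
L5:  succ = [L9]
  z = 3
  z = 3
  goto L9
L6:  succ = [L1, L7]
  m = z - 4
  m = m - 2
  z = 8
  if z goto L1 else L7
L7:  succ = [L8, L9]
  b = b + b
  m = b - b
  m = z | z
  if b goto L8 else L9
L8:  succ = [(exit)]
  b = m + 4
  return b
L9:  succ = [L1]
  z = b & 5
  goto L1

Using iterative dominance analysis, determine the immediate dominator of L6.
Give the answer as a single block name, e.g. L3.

Answer: L1

Working:
idom tree: L1←L0 L2←L1 L3←L2 L4←L1 L5←L1 L6←L1 L7←L6 L8←L7 L9←L1
Dom∩ at merges:
  L1: preds {L0,L6,L9}: {L0} ∩ {L0,L1,L6} ∩ {L0,L1,L9} = {L0}; idom=L0
  L5: preds {L2,L4}: {L0,L1,L2} ∩ {L0,L1,L4} = {L0,L1}; idom=L1
  L6: preds {L1,L4}: {L0,L1} ∩ {L0,L1,L4} = {L0,L1}; idom=L1
  L9: preds {L5,L7}: {L0,L1,L5} ∩ {L0,L1,L6,L7} = {L0,L1}; idom=L1

idom(L6) = L1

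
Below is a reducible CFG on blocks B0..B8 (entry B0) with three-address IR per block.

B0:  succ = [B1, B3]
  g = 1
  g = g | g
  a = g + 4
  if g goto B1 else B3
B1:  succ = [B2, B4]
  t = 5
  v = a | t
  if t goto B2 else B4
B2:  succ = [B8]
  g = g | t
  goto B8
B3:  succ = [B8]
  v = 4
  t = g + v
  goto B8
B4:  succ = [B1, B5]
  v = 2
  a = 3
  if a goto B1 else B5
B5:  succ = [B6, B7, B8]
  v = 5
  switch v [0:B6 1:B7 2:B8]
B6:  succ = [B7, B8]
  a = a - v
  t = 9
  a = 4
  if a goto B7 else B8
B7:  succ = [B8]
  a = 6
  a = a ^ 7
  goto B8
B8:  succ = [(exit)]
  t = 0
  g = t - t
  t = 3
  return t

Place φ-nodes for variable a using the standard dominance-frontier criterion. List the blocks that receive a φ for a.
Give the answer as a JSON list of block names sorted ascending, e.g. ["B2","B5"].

idom tree: B1←B0 B2←B1 B3←B0 B4←B1 B5←B4 B6←B5 B7←B5 B8←B0
Dom∩ at merges:
  B1: preds {B0,B4}: {B0} ∩ {B0,B1,B4} = {B0}; idom=B0
  B7: preds {B5,B6}: {B0,B1,B4,B5} ∩ {B0,B1,B4,B5,B6} = {B0,B1,B4,B5}; idom=B5
  B8: preds {B2,B3,B5,B6,B7}: {B0,B1,B2} ∩ {B0,B3} ∩ {B0,B1,B4,B5} ∩ {B0,B1,B4,B5,B6} ∩ {B0,B1,B4,B5,B7} = {B0}; idom=B0

Frontier:
  join B1 pred B0: · stop@B0
  join B1 pred B4: B4→B1 stop@B0
  join B7 pred B5: · stop@B5
  join B7 pred B6: B6 stop@B5
  join B8 pred B2: B2→B1 stop@B0
  join B8 pred B3: B3 stop@B0
  join B8 pred B5: B5→B4→B1 stop@B0
  join B8 pred B6: B6→B5→B4→B1 stop@B0
  join B8 pred B7: B7→B5→B4→B1 stop@B0
  B0 → ∅
  B1 → {B1,B8}
  B2 → {B8}
  B3 → {B8}
  B4 → {B1,B8}
  B5 → {B8}
  B6 → {B7,B8}
  B7 → {B8}
  B8 → ∅

φ for a: defs {B0,B4,B6,B7}
  DF⁺ = {B1,B7,B8}

Answer: ["B1", "B7", "B8"]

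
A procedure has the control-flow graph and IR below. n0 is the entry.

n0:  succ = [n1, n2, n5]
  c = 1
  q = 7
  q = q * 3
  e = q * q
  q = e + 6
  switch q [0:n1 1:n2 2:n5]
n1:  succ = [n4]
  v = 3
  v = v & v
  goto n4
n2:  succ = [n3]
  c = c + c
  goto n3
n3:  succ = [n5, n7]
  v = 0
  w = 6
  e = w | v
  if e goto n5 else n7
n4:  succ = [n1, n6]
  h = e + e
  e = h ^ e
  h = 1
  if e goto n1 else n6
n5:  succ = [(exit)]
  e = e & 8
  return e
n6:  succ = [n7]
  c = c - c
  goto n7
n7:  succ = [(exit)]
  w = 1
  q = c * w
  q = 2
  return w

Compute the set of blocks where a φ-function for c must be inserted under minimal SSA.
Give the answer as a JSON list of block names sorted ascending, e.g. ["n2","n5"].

idom tree: n1←n0 n2←n0 n3←n2 n4←n1 n5←n0 n6←n4 n7←n0
Join-block Dom:
  n1: preds {n0,n4}: {n0} ∩ {n0,n1,n4} = {n0}; idom=n0
  n5: preds {n0,n3}: {n0} ∩ {n0,n2,n3} = {n0}; idom=n0
  n7: preds {n3,n6}: {n0,n2,n3} ∩ {n0,n1,n4,n6} = {n0}; idom=n0

DF walk-up:
  n1←n0: walk · to n0
  n1←n4: walk n4→n1 to n0
  n5←n0: walk · to n0
  n5←n3: walk n3→n2 to n0
  n7←n3: walk n3→n2 to n0
  n7←n6: walk n6→n4→n1 to n0
  n0: DF=∅
  n1: DF={n1,n7}
  n2: DF={n5,n7}
  n3: DF={n5,n7}
  n4: DF={n1,n7}
  n5: DF=∅
  n6: DF={n7}
  n7: DF=∅

φ for c: defs {n0,n2,n6}
  DF⁺ = {n5,n7}

Answer: ["n5", "n7"]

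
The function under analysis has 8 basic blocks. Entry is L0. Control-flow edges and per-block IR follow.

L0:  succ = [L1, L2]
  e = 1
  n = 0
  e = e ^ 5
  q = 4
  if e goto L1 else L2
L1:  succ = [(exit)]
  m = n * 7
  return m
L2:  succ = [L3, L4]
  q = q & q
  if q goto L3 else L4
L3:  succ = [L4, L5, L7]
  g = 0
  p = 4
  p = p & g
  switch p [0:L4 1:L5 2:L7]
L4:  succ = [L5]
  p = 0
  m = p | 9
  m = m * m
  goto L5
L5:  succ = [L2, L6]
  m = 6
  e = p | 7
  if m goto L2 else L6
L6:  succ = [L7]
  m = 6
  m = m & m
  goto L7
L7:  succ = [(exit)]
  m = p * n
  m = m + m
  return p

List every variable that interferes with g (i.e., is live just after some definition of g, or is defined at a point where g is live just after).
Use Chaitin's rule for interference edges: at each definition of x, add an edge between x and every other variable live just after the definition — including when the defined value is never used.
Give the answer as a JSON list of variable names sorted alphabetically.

Block summaries:
  L0 def {e,n,q} use ∅
  L1 def {m} use {n}
  L2 def {q} use {q}
  L3 def {g,p} use ∅
  L4 def {m,p} use ∅
  L5 def {e,m} use {p}
  L6 def {m} use ∅
  L7 def {m} use {n,p}

Liveness:
  live L0: ∅→{n,q}
  live L1: {n}→∅
  live L2: {n,q}→{n,q}
  live L3: {n,q}→{n,p,q}
  live L4: {n,q}→{n,p,q}
  live L5: {n,p,q}→{n,p,q}
  live L6: {n,p}→{n,p}
  live L7: {n,p}→∅

Interference:
  e — {m,n,p,q}
  g — {n,p,q}
  m — {e,n,p,q}
  n — {e,g,m,p,q}
  p — {e,g,m,n,q}
  q — {e,g,m,n,p}

N(g) = ["n", "p", "q"]

Answer: ["n", "p", "q"]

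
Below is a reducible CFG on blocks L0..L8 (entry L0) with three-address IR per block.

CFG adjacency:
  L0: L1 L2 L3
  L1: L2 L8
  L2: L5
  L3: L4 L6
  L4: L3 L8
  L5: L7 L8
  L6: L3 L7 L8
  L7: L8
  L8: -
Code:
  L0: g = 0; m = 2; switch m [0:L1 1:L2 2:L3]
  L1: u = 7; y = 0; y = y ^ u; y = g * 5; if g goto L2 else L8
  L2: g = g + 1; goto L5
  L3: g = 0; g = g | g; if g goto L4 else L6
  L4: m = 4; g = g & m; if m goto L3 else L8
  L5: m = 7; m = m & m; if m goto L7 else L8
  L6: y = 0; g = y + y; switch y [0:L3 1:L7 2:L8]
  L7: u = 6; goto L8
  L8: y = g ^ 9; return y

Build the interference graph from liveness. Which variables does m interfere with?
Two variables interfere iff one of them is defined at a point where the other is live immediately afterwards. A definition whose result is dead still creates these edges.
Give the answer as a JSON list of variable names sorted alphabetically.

Answer: ["g"]

Derivation:
def/use:
  L0: def={g,m} ue=∅
  L1: def={u,y} ue={g}
  L2: def={g} ue={g}
  L3: def={g} ue=∅
  L4: def={g,m} ue={g}
  L5: def={m} ue=∅
  L6: def={g,y} ue=∅
  L7: def={u} ue=∅
  L8: def={y} ue={g}

Live sets:
  live L0: ∅→{g}
  live L1: {g}→{g}
  live L2: {g}→{g}
  live L3: ∅→{g}
  live L4: {g}→{g}
  live L5: {g}→{g}
  live L6: ∅→{g}
  live L7: {g}→{g}
  live L8: {g}→∅

Interference:
  g: {m,u,y}
  m: {g}
  u: {g,y}
  y: {g,u}

N(m) = ["g"]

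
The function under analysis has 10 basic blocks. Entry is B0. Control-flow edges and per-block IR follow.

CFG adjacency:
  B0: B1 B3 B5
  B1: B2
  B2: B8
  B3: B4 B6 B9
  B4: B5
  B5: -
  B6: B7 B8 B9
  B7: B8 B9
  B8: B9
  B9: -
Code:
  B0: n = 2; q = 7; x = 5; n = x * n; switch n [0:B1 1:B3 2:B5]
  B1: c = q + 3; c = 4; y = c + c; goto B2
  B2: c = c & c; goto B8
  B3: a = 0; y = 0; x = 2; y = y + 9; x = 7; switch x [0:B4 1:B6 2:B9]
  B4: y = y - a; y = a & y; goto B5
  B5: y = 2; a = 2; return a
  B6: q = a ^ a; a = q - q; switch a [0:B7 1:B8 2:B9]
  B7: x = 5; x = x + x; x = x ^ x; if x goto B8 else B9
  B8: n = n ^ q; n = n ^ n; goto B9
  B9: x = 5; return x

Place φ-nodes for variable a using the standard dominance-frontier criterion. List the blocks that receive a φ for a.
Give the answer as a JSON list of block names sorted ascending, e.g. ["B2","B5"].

Answer: ["B5", "B8", "B9"]

Derivation:
idom tree: B1←B0 B2←B1 B3←B0 B4←B3 B5←B0 B6←B3 B7←B6 B8←B0 B9←B0
Dom at joins:
  B5: preds {B0,B4}: {B0} ∩ {B0,B3,B4} = {B0}; idom=B0
  B8: preds {B2,B6,B7}: {B0,B1,B2} ∩ {B0,B3,B6} ∩ {B0,B3,B6,B7} = {B0}; idom=B0
  B9: preds {B3,B6,B7,B8}: {B0,B3} ∩ {B0,B3,B6} ∩ {B0,B3,B6,B7} ∩ {B0,B8} = {B0}; idom=B0

Frontier:
  join B5 pred B0: · stop@B0
  join B5 pred B4: B4→B3 stop@B0
  join B8 pred B2: B2→B1 stop@B0
  join B8 pred B6: B6→B3 stop@B0
  join B8 pred B7: B7→B6→B3 stop@B0
  join B9 pred B3: B3 stop@B0
  join B9 pred B6: B6→B3 stop@B0
  join B9 pred B7: B7→B6→B3 stop@B0
  join B9 pred B8: B8 stop@B0
  B0: DF=∅
  B1: DF={B8}
  B2: DF={B8}
  B3: DF={B5,B8,B9}
  B4: DF={B5}
  B5: DF=∅
  B6: DF={B8,B9}
  B7: DF={B8,B9}
  B8: DF={B9}
  B9: DF=∅

φ for a: defs {B3,B5,B6}
  DF⁺ = {B5,B8,B9}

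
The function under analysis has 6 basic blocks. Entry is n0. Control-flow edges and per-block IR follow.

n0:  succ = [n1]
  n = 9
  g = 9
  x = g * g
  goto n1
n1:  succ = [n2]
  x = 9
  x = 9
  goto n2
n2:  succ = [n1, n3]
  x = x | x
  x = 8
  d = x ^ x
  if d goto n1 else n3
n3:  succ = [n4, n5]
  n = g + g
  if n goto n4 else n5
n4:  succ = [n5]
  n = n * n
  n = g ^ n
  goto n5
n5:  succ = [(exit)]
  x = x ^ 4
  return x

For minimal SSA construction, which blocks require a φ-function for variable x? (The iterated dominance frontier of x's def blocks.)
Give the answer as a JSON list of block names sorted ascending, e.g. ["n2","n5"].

Answer: ["n1"]

Analysis:
idom tree: n1←n0 n2←n1 n3←n2 n4←n3 n5←n3
Join-block Dom:
  n1: preds {n0,n2}: {n0} ∩ {n0,n1,n2} = {n0}; idom=n0
  n5: preds {n3,n4}: {n0,n1,n2,n3} ∩ {n0,n1,n2,n3,n4} = {n0,n1,n2,n3}; idom=n3

Frontier:
  n1←n0: walk · to n0
  n1←n2: walk n2→n1 to n0
  n5←n3: walk · to n3
  n5←n4: walk n4 to n3
  n0: DF=∅
  n1: DF={n1}
  n2: DF={n1}
  n3: DF=∅
  n4: DF={n5}
  n5: DF=∅

φ for x: defs {n0,n1,n2,n5}
  DF⁺ = {n1}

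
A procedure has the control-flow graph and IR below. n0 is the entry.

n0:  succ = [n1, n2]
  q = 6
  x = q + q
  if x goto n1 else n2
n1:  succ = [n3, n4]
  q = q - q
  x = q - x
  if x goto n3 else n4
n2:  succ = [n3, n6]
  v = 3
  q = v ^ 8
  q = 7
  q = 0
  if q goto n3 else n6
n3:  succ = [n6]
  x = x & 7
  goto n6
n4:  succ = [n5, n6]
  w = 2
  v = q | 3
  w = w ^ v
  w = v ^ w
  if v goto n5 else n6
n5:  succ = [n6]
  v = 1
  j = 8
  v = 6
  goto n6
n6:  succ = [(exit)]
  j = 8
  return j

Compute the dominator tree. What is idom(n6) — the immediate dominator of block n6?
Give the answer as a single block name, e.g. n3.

idom tree: n1←n0 n2←n0 n3←n0 n4←n1 n5←n4 n6←n0
Dom at joins:
  n3: preds {n1,n2}: {n0,n1} ∩ {n0,n2} = {n0}; idom=n0
  n6: preds {n2,n3,n4,n5}: {n0,n2} ∩ {n0,n3} ∩ {n0,n1,n4} ∩ {n0,n1,n4,n5} = {n0}; idom=n0

idom(n6) = n0

Answer: n0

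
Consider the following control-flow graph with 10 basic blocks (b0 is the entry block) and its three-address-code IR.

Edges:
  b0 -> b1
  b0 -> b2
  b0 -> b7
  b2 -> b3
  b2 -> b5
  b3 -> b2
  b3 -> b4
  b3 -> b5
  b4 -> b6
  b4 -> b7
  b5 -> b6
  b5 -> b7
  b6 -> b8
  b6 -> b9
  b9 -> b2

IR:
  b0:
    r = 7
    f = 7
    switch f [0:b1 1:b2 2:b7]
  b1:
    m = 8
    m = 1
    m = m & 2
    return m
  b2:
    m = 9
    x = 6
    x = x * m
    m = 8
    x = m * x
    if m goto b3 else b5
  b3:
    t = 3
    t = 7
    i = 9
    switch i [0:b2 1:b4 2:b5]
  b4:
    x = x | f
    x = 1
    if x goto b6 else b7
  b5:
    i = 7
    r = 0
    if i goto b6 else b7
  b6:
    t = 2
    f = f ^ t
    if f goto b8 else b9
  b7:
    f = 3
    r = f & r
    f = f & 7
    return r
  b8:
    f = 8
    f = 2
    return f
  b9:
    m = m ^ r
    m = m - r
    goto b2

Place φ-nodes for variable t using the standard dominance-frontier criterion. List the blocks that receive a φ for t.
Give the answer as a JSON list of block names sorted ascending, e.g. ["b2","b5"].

idom tree: b1←b0 b2←b0 b3←b2 b4←b3 b5←b2 b6←b2 b7←b0 b8←b6 b9←b6
Dom at joins:
  b2: preds {b0,b3,b9}: {b0} ∩ {b0,b2,b3} ∩ {b0,b2,b6,b9} = {b0}; idom=b0
  b5: preds {b2,b3}: {b0,b2} ∩ {b0,b2,b3} = {b0,b2}; idom=b2
  b6: preds {b4,b5}: {b0,b2,b3,b4} ∩ {b0,b2,b5} = {b0,b2}; idom=b2
  b7: preds {b0,b4,b5}: {b0} ∩ {b0,b2,b3,b4} ∩ {b0,b2,b5} = {b0}; idom=b0

Frontier:
  join b2 pred b0: · stop@b0
  join b2 pred b3: b3→b2 stop@b0
  join b2 pred b9: b9→b6→b2 stop@b0
  join b5 pred b2: · stop@b2
  join b5 pred b3: b3 stop@b2
  join b6 pred b4: b4→b3 stop@b2
  join b6 pred b5: b5 stop@b2
  join b7 pred b0: · stop@b0
  join b7 pred b4: b4→b3→b2 stop@b0
  join b7 pred b5: b5→b2 stop@b0
  b0: DF=∅
  b1: DF=∅
  b2: DF={b2,b7}
  b3: DF={b2,b5,b6,b7}
  b4: DF={b6,b7}
  b5: DF={b6,b7}
  b6: DF={b2}
  b7: DF=∅
  b8: DF=∅
  b9: DF={b2}

φ for t: defs {b3,b6}
  DF⁺ = {b2,b5,b6,b7}

Answer: ["b2", "b5", "b6", "b7"]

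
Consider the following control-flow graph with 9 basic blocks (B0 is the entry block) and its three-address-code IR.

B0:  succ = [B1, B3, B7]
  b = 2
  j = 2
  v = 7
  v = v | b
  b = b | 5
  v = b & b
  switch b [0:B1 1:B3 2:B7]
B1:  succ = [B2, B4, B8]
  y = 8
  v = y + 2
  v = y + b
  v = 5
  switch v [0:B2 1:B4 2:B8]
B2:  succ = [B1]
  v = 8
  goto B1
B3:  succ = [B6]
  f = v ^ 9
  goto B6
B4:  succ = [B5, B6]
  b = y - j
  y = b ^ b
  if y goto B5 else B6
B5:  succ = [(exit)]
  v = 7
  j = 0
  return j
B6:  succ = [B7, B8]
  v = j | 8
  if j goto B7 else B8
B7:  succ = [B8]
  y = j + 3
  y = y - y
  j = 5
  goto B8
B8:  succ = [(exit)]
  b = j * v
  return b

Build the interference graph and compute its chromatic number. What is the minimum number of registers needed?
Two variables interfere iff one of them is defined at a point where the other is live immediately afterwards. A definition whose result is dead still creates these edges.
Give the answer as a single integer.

Block summaries:
  B0: {b,j,v} / ∅
  B1: {v,y} / {b}
  B2: {v} / ∅
  B3: {f} / {v}
  B4: {b,y} / {j,y}
  B5: {j,v} / ∅
  B6: {v} / {j}
  B7: {j,y} / {j}
  B8: {b} / {j,v}

Liveness:
  B0 li=∅ lo={b,j,v}
  B1 li={b,j} lo={b,j,v,y}
  B2 li={b,j} lo={b,j}
  B3 li={j,v} lo={j}
  B4 li={j,y} lo={j}
  B5 li=∅ lo=∅
  B6 li={j} lo={j,v}
  B7 li={j,v} lo={j,v}
  B8 li={j,v} lo=∅

Interference:
  b↔{j,v,y}
  f↔{j}
  j↔{b,f,v,y}
  v↔{b,j,y}
  y↔{b,j,v}

Registers:
  clique {b,j,v,y} ⇒ need ≥ 4
  assign b→r1 f→r1 j→r0 v→r2 y→r3 — no edge inside a register ⇒ χ ≤ 4
  χ = 4

Answer: 4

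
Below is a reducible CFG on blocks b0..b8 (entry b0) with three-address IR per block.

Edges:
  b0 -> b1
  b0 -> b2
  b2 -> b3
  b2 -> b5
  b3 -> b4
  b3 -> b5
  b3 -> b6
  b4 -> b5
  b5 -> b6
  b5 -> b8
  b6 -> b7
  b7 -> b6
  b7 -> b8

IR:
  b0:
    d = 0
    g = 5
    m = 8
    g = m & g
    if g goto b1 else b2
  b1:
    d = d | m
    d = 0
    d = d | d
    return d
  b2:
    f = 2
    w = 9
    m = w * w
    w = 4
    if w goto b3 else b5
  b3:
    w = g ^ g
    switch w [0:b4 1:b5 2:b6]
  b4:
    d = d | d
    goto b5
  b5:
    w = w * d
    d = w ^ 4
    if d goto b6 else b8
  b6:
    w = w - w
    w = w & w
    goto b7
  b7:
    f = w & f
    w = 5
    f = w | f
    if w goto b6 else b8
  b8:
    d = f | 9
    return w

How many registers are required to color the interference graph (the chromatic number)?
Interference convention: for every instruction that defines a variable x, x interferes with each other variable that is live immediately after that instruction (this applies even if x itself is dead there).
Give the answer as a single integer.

Answer: 4

Analysis:
Per-block:
  b0 def {d,g,m} use ∅
  b1 def {d} use {d,m}
  b2 def {f,m,w} use ∅
  b3 def {w} use {g}
  b4 def {d} use {d}
  b5 def {d,w} use {d,w}
  b6 def {w} use {w}
  b7 def {f,w} use {f,w}
  b8 def {d} use {f,w}

Liveness:
  live b0: ∅→{d,g,m}
  live b1: {d,m}→∅
  live b2: {d,g}→{d,f,g,w}
  live b3: {d,f,g}→{d,f,w}
  live b4: {d,f,w}→{d,f,w}
  live b5: {d,f,w}→{f,w}
  live b6: {f,w}→{f,w}
  live b7: {f,w}→{f,w}
  live b8: {f,w}→∅

Conflict graph:
  d — {f,g,m,w}
  f — {d,g,m,w}
  g — {d,f,m,w}
  m — {d,f,g}
  w — {d,f,g}

Chromatic number:
  clique {d,f,g,m} ⇒ need ≥ 4
  assign d→r0 f→r1 g→r2 m→r3 w→r3 — no edge inside a register ⇒ χ ≤ 4
  χ = 4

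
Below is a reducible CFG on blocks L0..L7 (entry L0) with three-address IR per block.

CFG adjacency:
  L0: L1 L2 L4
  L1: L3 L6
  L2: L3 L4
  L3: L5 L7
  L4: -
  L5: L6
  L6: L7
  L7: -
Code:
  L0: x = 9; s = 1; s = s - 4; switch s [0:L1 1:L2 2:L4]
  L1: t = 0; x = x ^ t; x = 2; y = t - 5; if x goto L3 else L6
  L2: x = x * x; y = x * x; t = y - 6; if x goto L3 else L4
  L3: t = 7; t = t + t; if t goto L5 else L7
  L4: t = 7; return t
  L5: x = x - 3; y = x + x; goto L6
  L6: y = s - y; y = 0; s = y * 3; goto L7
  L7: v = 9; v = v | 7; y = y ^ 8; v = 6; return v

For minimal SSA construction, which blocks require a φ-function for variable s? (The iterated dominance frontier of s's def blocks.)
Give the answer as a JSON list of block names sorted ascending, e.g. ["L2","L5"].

Answer: ["L7"]

Derivation:
idom tree: L1←L0 L2←L0 L3←L0 L4←L0 L5←L3 L6←L0 L7←L0
Dom at joins:
  L3: preds {L1,L2}: {L0,L1} ∩ {L0,L2} = {L0}; idom=L0
  L4: preds {L0,L2}: {L0} ∩ {L0,L2} = {L0}; idom=L0
  L6: preds {L1,L5}: {L0,L1} ∩ {L0,L3,L5} = {L0}; idom=L0
  L7: preds {L3,L6}: {L0,L3} ∩ {L0,L6} = {L0}; idom=L0

DF walk-up:
  join L3 pred L1: L1 stop@L0
  join L3 pred L2: L2 stop@L0
  join L4 pred L0: · stop@L0
  join L4 pred L2: L2 stop@L0
  join L6 pred L1: L1 stop@L0
  join L6 pred L5: L5→L3 stop@L0
  join L7 pred L3: L3 stop@L0
  join L7 pred L6: L6 stop@L0
  DF(L0)=∅
  DF(L1)={L3,L6}
  DF(L2)={L3,L4}
  DF(L3)={L6,L7}
  DF(L4)=∅
  DF(L5)={L6}
  DF(L6)={L7}
  DF(L7)=∅

φ for s: defs {L0,L6}
  DF⁺ = {L7}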